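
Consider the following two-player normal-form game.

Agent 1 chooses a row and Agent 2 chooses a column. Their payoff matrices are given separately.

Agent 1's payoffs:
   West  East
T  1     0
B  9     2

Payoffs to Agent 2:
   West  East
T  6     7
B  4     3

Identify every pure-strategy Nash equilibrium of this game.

(T, West): Agent 1 can switch to B (1 → 9). Not NE.
(T, East): Agent 1 can switch to B (0 → 2). Not NE.
(B, West): Agent 1 gets 9, best alternative 1; Agent 2 gets 4, best alternative 3. No profitable deviation — NE.
(B, East): Agent 2 can switch to West (3 → 4). Not NE.

Pure NE: (B, West)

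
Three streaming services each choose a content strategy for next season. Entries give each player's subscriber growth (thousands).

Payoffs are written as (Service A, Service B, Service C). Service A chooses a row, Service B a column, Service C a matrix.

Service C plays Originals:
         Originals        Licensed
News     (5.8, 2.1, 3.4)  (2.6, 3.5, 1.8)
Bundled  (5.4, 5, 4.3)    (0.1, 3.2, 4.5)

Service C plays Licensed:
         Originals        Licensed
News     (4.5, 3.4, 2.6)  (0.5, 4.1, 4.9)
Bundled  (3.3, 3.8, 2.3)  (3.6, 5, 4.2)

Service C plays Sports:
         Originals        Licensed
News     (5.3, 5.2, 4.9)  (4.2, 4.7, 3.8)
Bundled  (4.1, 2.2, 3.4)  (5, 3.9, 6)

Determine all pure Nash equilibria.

(News, Originals, Originals): Service B can switch to Licensed (2.1 → 3.5). Not NE.
(News, Originals, Licensed): Service B can switch to Licensed (3.4 → 4.1). Not NE.
(News, Originals, Sports): Service A gets 5.3, best alternative 4.1; Service B gets 5.2, best alternative 4.7; Service C gets 4.9, best alternative 3.4. No profitable deviation — NE.
(News, Licensed, Originals): Service C can switch to Licensed (1.8 → 4.9). Not NE.
(News, Licensed, Licensed): Service A can switch to Bundled (0.5 → 3.6). Not NE.
(News, Licensed, Sports): Service A can switch to Bundled (4.2 → 5). Not NE.
(Bundled, Originals, Originals): Service A can switch to News (5.4 → 5.8). Not NE.
(Bundled, Originals, Licensed): Service A can switch to News (3.3 → 4.5). Not NE.
(Bundled, Originals, Sports): Service A can switch to News (4.1 → 5.3). Not NE.
(Bundled, Licensed, Sports): Service A gets 5, best alternative 4.2; Service B gets 3.9, best alternative 2.2; Service C gets 6, best alternative 4.5. No profitable deviation — NE.
(The remaining 2 profiles each have a profitable deviation by the same check.)

(News, Originals, Sports), (Bundled, Licensed, Sports)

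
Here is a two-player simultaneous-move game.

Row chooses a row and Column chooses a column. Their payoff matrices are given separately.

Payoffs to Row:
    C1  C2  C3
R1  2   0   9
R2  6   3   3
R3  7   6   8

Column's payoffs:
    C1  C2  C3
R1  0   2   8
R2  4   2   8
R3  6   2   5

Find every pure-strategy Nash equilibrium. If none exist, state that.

For each strategy profile, look for a profitable unilateral deviation.
(R1, C1): Row can switch to R2 (2 → 6). Not NE.
(R1, C2): Row can switch to R2 (0 → 3). Not NE.
(R1, C3): Row gets 9, best alternative 8; Column gets 8, best alternative 2. No profitable deviation — NE.
(R2, C1): Row can switch to R3 (6 → 7). Not NE.
(R2, C2): Row can switch to R3 (3 → 6). Not NE.
(R2, C3): Row can switch to R1 (3 → 9). Not NE.
(R3, C1): Row gets 7, best alternative 6; Column gets 6, best alternative 5. No profitable deviation — NE.
(R3, C2): Column can switch to C1 (2 → 6). Not NE.
(The remaining 1 profile has a profitable deviation by the same check.)

(R1, C3), (R3, C1)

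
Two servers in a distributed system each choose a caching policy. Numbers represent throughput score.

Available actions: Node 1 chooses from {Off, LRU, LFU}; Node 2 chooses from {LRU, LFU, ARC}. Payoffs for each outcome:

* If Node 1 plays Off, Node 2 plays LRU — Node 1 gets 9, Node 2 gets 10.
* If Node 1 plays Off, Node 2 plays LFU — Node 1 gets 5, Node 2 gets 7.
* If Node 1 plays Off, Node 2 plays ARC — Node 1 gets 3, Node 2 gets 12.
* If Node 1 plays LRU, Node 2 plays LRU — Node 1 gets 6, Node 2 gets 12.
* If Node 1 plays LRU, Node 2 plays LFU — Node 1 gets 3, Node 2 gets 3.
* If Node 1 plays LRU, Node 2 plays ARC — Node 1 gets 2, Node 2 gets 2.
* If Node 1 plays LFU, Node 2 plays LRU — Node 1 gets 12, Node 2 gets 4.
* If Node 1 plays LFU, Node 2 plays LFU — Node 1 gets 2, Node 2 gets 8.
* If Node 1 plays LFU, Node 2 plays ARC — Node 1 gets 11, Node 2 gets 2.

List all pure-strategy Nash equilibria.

Node 1 against LRU: payoffs 9, 6, 12 → best response LFU.
Node 1 against LFU: payoffs 5, 3, 2 → best response Off.
Node 1 against ARC: payoffs 3, 2, 11 → best response LFU.
Node 2 against Off: payoffs 10, 7, 12 → best response ARC.
Node 2 against LRU: payoffs 12, 3, 2 → best response LRU.
Node 2 against LFU: payoffs 4, 8, 2 → best response LFU.
No profile is a mutual best response for all players.

There is no pure-strategy Nash equilibrium.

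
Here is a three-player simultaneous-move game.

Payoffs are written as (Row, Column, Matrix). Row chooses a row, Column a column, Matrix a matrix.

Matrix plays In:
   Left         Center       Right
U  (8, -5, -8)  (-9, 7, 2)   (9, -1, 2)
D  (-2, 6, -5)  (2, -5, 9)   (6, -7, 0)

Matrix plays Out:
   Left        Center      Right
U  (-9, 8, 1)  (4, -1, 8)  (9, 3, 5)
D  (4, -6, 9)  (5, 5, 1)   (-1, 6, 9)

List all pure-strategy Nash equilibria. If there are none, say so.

Row against (Left, In): payoffs 8, -2 → best response U.
Row against (Left, Out): payoffs -9, 4 → best response D.
Row against (Center, In): payoffs -9, 2 → best response D.
Row against (Center, Out): payoffs 4, 5 → best response D.
Row against (Right, In): payoffs 9, 6 → best response U.
Row against (Right, Out): payoffs 9, -1 → best response U.
Column against (U, In): payoffs -5, 7, -1 → best response Center.
Column against (U, Out): payoffs 8, -1, 3 → best response Left.
Column against (D, In): payoffs 6, -5, -7 → best response Left.
Column against (D, Out): payoffs -6, 5, 6 → best response Right.
Matrix against (U, Left): payoffs -8, 1 → best response Out.
Matrix against (U, Center): payoffs 2, 8 → best response Out.
Matrix against (U, Right): payoffs 2, 5 → best response Out.
Matrix against (D, Left): payoffs -5, 9 → best response Out.
Matrix against (D, Center): payoffs 9, 1 → best response In.
Matrix against (D, Right): payoffs 0, 9 → best response Out.
No profile is a mutual best response for all players.

none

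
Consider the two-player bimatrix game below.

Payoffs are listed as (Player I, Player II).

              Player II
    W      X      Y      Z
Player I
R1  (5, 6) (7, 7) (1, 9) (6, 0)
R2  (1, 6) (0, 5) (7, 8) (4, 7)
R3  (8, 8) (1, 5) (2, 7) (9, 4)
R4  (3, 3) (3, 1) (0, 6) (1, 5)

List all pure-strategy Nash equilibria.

Player I against W: payoffs 5, 1, 8, 3 → best response R3.
Player I against X: payoffs 7, 0, 1, 3 → best response R1.
Player I against Y: payoffs 1, 7, 2, 0 → best response R2.
Player I against Z: payoffs 6, 4, 9, 1 → best response R3.
Player II against R1: payoffs 6, 7, 9, 0 → best response Y.
Player II against R2: payoffs 6, 5, 8, 7 → best response Y.
Player II against R3: payoffs 8, 5, 7, 4 → best response W.
Player II against R4: payoffs 3, 1, 6, 5 → best response Y.
Mutual best responses: (R2, Y); (R3, W).

The pure Nash equilibria are (R2, Y), (R3, W).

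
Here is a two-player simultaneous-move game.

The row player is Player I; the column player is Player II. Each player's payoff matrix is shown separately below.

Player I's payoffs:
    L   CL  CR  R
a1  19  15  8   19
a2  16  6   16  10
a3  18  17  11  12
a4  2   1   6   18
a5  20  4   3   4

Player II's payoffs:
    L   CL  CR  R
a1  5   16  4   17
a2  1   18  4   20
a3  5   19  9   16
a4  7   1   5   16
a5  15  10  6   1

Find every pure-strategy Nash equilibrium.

Check each profile: it is a Nash equilibrium iff no player can strictly gain by switching unilaterally.
(a1, L): Player I can switch to a5 (19 → 20). Not NE.
(a1, CL): Player I can switch to a3 (15 → 17). Not NE.
(a1, CR): Player I can switch to a2 (8 → 16). Not NE.
(a1, R): Player I gets 19, best alternative 18; Player II gets 17, best alternative 16. No profitable deviation — NE.
(a2, L): Player I can switch to a1 (16 → 19). Not NE.
(a2, CL): Player I can switch to a1 (6 → 15). Not NE.
(a2, CR): Player II can switch to CL (4 → 18). Not NE.
(a2, R): Player I can switch to a1 (10 → 19). Not NE.
(a3, L): Player I can switch to a1 (18 → 19). Not NE.
(a3, CL): Player I gets 17, best alternative 15; Player II gets 19, best alternative 16. No profitable deviation — NE.
(a5, L): Player I gets 20, best alternative 19; Player II gets 15, best alternative 10. No profitable deviation — NE.
(The remaining 9 profiles each have a profitable deviation by the same check.)

Pure-strategy Nash equilibria: (a1, R), (a3, CL), (a5, L)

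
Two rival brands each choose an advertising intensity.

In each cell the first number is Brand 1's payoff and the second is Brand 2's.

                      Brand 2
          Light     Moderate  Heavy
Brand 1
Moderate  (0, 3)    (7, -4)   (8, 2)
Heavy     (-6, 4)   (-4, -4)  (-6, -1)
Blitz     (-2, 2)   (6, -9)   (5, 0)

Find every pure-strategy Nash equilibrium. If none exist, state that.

The unique pure-strategy Nash equilibrium is (Moderate, Light).

(Moderate, Light): Brand 1 gets 0, best alternative -2; Brand 2 gets 3, best alternative 2. No profitable deviation — NE.
(Moderate, Moderate): Brand 2 can switch to Light (-4 → 3). Not NE.
(Moderate, Heavy): Brand 2 can switch to Light (2 → 3). Not NE.
(Heavy, Light): Brand 1 can switch to Moderate (-6 → 0). Not NE.
(Heavy, Moderate): Brand 1 can switch to Moderate (-4 → 7). Not NE.
(Heavy, Heavy): Brand 1 can switch to Moderate (-6 → 8). Not NE.
(Blitz, Light): Brand 1 can switch to Moderate (-2 → 0). Not NE.
(Blitz, Moderate): Brand 1 can switch to Moderate (6 → 7). Not NE.
(Blitz, Heavy): Brand 1 can switch to Moderate (5 → 8). Not NE.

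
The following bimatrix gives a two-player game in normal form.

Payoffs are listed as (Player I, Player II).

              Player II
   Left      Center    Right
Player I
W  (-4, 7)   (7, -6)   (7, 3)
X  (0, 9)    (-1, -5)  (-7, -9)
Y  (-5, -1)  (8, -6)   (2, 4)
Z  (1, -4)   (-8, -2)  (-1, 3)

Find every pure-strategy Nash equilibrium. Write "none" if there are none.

This game has no pure Nash equilibrium.

Check each profile: it is a Nash equilibrium iff no player can strictly gain by switching unilaterally.
(W, Left): Player I can switch to X (-4 → 0). Not NE.
(W, Center): Player I can switch to Y (7 → 8). Not NE.
(W, Right): Player II can switch to Left (3 → 7). Not NE.
(X, Left): Player I can switch to Z (0 → 1). Not NE.
(X, Center): Player I can switch to W (-1 → 7). Not NE.
(X, Right): Player I can switch to W (-7 → 7). Not NE.
(The remaining 6 profiles each have a profitable deviation by the same check.)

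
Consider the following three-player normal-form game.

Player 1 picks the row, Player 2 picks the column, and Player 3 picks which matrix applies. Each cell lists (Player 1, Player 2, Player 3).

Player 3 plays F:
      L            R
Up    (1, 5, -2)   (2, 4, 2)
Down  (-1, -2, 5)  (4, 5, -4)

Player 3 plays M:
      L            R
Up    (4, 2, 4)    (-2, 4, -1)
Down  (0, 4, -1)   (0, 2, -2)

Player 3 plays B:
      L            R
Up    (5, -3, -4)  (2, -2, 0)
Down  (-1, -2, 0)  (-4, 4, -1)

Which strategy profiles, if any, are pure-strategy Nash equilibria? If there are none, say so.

(Up, L, F): Player 3 can switch to M (-2 → 4). Not NE.
(Up, L, M): Player 2 can switch to R (2 → 4). Not NE.
(Up, L, B): Player 2 can switch to R (-3 → -2). Not NE.
(Up, R, F): Player 1 can switch to Down (2 → 4). Not NE.
(Up, R, M): Player 1 can switch to Down (-2 → 0). Not NE.
(Up, R, B): Player 3 can switch to F (0 → 2). Not NE.
(Down, L, F): Player 1 can switch to Up (-1 → 1). Not NE.
(Down, L, M): Player 1 can switch to Up (0 → 4). Not NE.
(The remaining 4 profiles each have a profitable deviation by the same check.)

none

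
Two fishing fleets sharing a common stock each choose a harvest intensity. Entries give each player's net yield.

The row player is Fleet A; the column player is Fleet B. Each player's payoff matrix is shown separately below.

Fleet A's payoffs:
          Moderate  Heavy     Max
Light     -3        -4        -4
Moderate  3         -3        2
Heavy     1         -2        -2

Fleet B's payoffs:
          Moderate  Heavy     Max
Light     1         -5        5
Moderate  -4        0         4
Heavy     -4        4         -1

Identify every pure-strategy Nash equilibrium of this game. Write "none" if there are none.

The pure Nash equilibria are (Moderate, Max) and (Heavy, Heavy).

Fleet A against Moderate: payoffs -3, 3, 1 → best response Moderate.
Fleet A against Heavy: payoffs -4, -3, -2 → best response Heavy.
Fleet A against Max: payoffs -4, 2, -2 → best response Moderate.
Fleet B against Light: payoffs 1, -5, 5 → best response Max.
Fleet B against Moderate: payoffs -4, 0, 4 → best response Max.
Fleet B against Heavy: payoffs -4, 4, -1 → best response Heavy.
Mutual best responses: (Moderate, Max); (Heavy, Heavy).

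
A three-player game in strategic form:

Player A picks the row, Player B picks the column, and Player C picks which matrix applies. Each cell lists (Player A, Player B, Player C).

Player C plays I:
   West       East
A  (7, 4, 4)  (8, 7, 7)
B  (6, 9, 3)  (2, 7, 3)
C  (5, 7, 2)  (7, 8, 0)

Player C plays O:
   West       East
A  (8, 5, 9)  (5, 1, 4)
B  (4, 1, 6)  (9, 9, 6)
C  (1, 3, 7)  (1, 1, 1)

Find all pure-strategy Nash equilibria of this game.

Pure-strategy Nash equilibria: (A, West, O); (A, East, I); (B, East, O)

(A, West, I): Player B can switch to East (4 → 7). Not NE.
(A, West, O): Player A gets 8, best alternative 4; Player B gets 5, best alternative 1; Player C gets 9, best alternative 4. No profitable deviation — NE.
(A, East, I): Player A gets 8, best alternative 7; Player B gets 7, best alternative 4; Player C gets 7, best alternative 4. No profitable deviation — NE.
(A, East, O): Player A can switch to B (5 → 9). Not NE.
(B, West, I): Player A can switch to A (6 → 7). Not NE.
(B, West, O): Player A can switch to A (4 → 8). Not NE.
(B, East, I): Player A can switch to A (2 → 8). Not NE.
(B, East, O): Player A gets 9, best alternative 5; Player B gets 9, best alternative 1; Player C gets 6, best alternative 3. No profitable deviation — NE.
(C, West, I): Player A can switch to A (5 → 7). Not NE.
(C, West, O): Player A can switch to A (1 → 8). Not NE.
(C, East, I): Player A can switch to A (7 → 8). Not NE.
(C, East, O): Player A can switch to A (1 → 5). Not NE.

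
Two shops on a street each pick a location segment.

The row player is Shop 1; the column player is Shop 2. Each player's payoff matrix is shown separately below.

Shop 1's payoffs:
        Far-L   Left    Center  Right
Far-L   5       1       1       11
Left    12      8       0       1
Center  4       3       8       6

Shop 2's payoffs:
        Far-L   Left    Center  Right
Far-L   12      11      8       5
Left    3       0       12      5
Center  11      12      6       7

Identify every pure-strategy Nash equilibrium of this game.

Shop 1 against Far-L: payoffs 5, 12, 4 → best response Left.
Shop 1 against Left: payoffs 1, 8, 3 → best response Left.
Shop 1 against Center: payoffs 1, 0, 8 → best response Center.
Shop 1 against Right: payoffs 11, 1, 6 → best response Far-L.
Shop 2 against Far-L: payoffs 12, 11, 8, 5 → best response Far-L.
Shop 2 against Left: payoffs 3, 0, 12, 5 → best response Center.
Shop 2 against Center: payoffs 11, 12, 6, 7 → best response Left.
No profile is a mutual best response for all players.

none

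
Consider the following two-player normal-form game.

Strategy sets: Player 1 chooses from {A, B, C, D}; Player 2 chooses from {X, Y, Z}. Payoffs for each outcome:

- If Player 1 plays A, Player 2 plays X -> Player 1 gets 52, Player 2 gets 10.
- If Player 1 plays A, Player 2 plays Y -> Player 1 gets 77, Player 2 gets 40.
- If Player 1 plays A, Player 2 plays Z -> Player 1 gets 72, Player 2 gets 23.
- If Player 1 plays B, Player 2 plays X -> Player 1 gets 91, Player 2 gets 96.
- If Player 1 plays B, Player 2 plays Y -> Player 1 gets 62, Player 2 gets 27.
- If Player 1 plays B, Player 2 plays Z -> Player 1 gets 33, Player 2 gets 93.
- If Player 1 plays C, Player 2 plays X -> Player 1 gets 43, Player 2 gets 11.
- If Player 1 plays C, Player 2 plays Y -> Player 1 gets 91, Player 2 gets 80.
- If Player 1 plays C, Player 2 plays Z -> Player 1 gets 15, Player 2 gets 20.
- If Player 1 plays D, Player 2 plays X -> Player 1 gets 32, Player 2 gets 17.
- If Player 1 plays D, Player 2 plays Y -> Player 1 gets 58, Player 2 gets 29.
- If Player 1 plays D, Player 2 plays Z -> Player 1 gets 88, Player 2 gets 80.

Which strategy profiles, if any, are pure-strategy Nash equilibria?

The pure Nash equilibria are (B, X); (C, Y); (D, Z).

Player 1 against X: payoffs 52, 91, 43, 32 → best response B.
Player 1 against Y: payoffs 77, 62, 91, 58 → best response C.
Player 1 against Z: payoffs 72, 33, 15, 88 → best response D.
Player 2 against A: payoffs 10, 40, 23 → best response Y.
Player 2 against B: payoffs 96, 27, 93 → best response X.
Player 2 against C: payoffs 11, 80, 20 → best response Y.
Player 2 against D: payoffs 17, 29, 80 → best response Z.
Mutual best responses: (B, X); (C, Y); (D, Z).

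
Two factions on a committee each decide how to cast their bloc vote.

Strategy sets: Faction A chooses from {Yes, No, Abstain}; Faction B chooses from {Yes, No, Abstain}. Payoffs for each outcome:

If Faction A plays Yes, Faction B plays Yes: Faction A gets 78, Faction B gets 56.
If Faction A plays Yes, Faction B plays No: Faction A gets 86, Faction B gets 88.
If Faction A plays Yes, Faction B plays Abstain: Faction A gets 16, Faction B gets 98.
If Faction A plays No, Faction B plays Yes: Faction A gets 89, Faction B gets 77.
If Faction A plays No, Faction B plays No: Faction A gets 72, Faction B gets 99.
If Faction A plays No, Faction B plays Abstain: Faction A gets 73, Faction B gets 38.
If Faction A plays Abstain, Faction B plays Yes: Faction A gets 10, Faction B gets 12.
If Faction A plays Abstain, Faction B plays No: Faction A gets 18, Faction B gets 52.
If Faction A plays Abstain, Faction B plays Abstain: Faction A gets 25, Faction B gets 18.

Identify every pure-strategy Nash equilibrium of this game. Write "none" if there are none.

No pure-strategy Nash equilibrium.

Faction A against Yes: payoffs 78, 89, 10 → best response No.
Faction A against No: payoffs 86, 72, 18 → best response Yes.
Faction A against Abstain: payoffs 16, 73, 25 → best response No.
Faction B against Yes: payoffs 56, 88, 98 → best response Abstain.
Faction B against No: payoffs 77, 99, 38 → best response No.
Faction B against Abstain: payoffs 12, 52, 18 → best response No.
No profile is a mutual best response for all players.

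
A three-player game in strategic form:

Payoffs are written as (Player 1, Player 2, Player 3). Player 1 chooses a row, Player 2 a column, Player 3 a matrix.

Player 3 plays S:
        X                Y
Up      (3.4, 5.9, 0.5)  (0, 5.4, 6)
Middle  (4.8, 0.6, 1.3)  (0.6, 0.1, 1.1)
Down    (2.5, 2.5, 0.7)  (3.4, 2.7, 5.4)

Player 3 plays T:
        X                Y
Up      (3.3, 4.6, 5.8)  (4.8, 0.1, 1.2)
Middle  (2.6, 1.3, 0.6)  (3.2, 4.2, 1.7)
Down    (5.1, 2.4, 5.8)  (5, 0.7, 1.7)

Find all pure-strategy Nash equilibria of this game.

The pure Nash equilibria are (Middle, X, S), (Down, X, T), (Down, Y, S).

(Up, X, S): Player 1 can switch to Middle (3.4 → 4.8). Not NE.
(Up, X, T): Player 1 can switch to Down (3.3 → 5.1). Not NE.
(Up, Y, S): Player 1 can switch to Middle (0 → 0.6). Not NE.
(Up, Y, T): Player 1 can switch to Down (4.8 → 5). Not NE.
(Middle, X, S): Player 1 gets 4.8, best alternative 3.4; Player 2 gets 0.6, best alternative 0.1; Player 3 gets 1.3, best alternative 0.6. No profitable deviation — NE.
(Middle, X, T): Player 1 can switch to Up (2.6 → 3.3). Not NE.
(Middle, Y, S): Player 1 can switch to Down (0.6 → 3.4). Not NE.
(Down, X, T): Player 1 gets 5.1, best alternative 3.3; Player 2 gets 2.4, best alternative 0.7; Player 3 gets 5.8, best alternative 0.7. No profitable deviation — NE.
(Down, Y, S): Player 1 gets 3.4, best alternative 0.6; Player 2 gets 2.7, best alternative 2.5; Player 3 gets 5.4, best alternative 1.7. No profitable deviation — NE.
(The remaining 3 profiles each have a profitable deviation by the same check.)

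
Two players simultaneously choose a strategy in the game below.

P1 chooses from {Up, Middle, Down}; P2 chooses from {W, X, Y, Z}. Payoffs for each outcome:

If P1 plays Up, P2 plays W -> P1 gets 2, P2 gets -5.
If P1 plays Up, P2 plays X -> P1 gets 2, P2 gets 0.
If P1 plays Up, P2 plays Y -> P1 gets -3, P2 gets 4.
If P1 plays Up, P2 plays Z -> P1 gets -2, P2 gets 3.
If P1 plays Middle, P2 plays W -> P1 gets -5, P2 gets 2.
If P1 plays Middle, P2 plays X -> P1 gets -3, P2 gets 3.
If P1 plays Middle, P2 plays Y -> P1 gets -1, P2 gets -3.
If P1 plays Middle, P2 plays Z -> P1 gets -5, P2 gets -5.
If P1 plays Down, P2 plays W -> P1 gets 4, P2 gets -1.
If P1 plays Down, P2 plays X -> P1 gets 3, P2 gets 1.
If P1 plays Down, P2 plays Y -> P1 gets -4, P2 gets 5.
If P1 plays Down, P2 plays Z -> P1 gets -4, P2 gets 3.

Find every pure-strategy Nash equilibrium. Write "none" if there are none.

P1 against W: payoffs 2, -5, 4 → best response Down.
P1 against X: payoffs 2, -3, 3 → best response Down.
P1 against Y: payoffs -3, -1, -4 → best response Middle.
P1 against Z: payoffs -2, -5, -4 → best response Up.
P2 against Up: payoffs -5, 0, 4, 3 → best response Y.
P2 against Middle: payoffs 2, 3, -3, -5 → best response X.
P2 against Down: payoffs -1, 1, 5, 3 → best response Y.
No profile is a mutual best response for all players.

There is no pure-strategy Nash equilibrium.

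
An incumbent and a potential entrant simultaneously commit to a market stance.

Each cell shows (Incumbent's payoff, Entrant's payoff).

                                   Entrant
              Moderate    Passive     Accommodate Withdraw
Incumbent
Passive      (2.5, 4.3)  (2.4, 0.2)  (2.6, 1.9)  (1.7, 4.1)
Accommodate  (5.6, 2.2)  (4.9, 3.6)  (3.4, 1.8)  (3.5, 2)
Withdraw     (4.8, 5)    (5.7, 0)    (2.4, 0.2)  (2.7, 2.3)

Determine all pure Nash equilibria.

(Passive, Moderate): Incumbent can switch to Accommodate (2.5 → 5.6). Not NE.
(Passive, Passive): Incumbent can switch to Accommodate (2.4 → 4.9). Not NE.
(Passive, Accommodate): Incumbent can switch to Accommodate (2.6 → 3.4). Not NE.
(Passive, Withdraw): Incumbent can switch to Accommodate (1.7 → 3.5). Not NE.
(Accommodate, Moderate): Entrant can switch to Passive (2.2 → 3.6). Not NE.
(Accommodate, Passive): Incumbent can switch to Withdraw (4.9 → 5.7). Not NE.
(Accommodate, Accommodate): Entrant can switch to Moderate (1.8 → 2.2). Not NE.
(Accommodate, Withdraw): Entrant can switch to Moderate (2 → 2.2). Not NE.
(Withdraw, Moderate): Incumbent can switch to Accommodate (4.8 → 5.6). Not NE.
(Withdraw, Passive): Entrant can switch to Moderate (0 → 5). Not NE.
(Withdraw, Accommodate): Incumbent can switch to Passive (2.4 → 2.6). Not NE.
(Withdraw, Withdraw): Incumbent can switch to Accommodate (2.7 → 3.5). Not NE.

No pure-strategy Nash equilibrium.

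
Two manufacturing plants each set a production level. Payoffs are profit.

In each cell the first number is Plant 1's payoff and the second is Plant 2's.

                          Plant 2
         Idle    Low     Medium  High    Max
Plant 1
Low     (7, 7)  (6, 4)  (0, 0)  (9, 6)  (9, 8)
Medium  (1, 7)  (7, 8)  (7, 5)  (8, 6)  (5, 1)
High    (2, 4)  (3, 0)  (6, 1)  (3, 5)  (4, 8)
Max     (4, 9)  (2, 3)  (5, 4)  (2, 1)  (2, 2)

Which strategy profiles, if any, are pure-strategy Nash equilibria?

(Low, Idle): Plant 2 can switch to Max (7 → 8). Not NE.
(Low, Low): Plant 1 can switch to Medium (6 → 7). Not NE.
(Low, Medium): Plant 1 can switch to Medium (0 → 7). Not NE.
(Low, High): Plant 2 can switch to Idle (6 → 7). Not NE.
(Low, Max): Plant 1 gets 9, best alternative 5; Plant 2 gets 8, best alternative 7. No profitable deviation — NE.
(Medium, Idle): Plant 1 can switch to Low (1 → 7). Not NE.
(Medium, Low): Plant 1 gets 7, best alternative 6; Plant 2 gets 8, best alternative 7. No profitable deviation — NE.
(Medium, Medium): Plant 2 can switch to Idle (5 → 7). Not NE.
(Medium, High): Plant 1 can switch to Low (8 → 9). Not NE.
(Medium, Max): Plant 1 can switch to Low (5 → 9). Not NE.
(High, Idle): Plant 1 can switch to Low (2 → 7). Not NE.
(High, Low): Plant 1 can switch to Low (3 → 6). Not NE.
(High, Medium): Plant 1 can switch to Medium (6 → 7). Not NE.
(High, High): Plant 1 can switch to Low (3 → 9). Not NE.
(The remaining 6 profiles each have a profitable deviation by the same check.)

Pure-strategy Nash equilibria: (Low, Max) and (Medium, Low)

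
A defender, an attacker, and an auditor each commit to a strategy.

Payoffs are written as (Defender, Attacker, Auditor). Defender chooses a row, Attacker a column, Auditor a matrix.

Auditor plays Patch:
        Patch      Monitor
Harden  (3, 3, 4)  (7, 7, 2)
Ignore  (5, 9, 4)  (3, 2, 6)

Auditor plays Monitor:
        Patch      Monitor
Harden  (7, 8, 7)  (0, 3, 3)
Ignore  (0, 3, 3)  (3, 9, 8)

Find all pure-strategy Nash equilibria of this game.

(Harden, Patch, Patch): Defender can switch to Ignore (3 → 5). Not NE.
(Harden, Patch, Monitor): Defender gets 7, best alternative 0; Attacker gets 8, best alternative 3; Auditor gets 7, best alternative 4. No profitable deviation — NE.
(Harden, Monitor, Patch): Auditor can switch to Monitor (2 → 3). Not NE.
(Harden, Monitor, Monitor): Defender can switch to Ignore (0 → 3). Not NE.
(Ignore, Patch, Patch): Defender gets 5, best alternative 3; Attacker gets 9, best alternative 2; Auditor gets 4, best alternative 3. No profitable deviation — NE.
(Ignore, Patch, Monitor): Defender can switch to Harden (0 → 7). Not NE.
(Ignore, Monitor, Patch): Defender can switch to Harden (3 → 7). Not NE.
(Ignore, Monitor, Monitor): Defender gets 3, best alternative 0; Attacker gets 9, best alternative 3; Auditor gets 8, best alternative 6. No profitable deviation — NE.

(Harden, Patch, Monitor), (Ignore, Patch, Patch), (Ignore, Monitor, Monitor)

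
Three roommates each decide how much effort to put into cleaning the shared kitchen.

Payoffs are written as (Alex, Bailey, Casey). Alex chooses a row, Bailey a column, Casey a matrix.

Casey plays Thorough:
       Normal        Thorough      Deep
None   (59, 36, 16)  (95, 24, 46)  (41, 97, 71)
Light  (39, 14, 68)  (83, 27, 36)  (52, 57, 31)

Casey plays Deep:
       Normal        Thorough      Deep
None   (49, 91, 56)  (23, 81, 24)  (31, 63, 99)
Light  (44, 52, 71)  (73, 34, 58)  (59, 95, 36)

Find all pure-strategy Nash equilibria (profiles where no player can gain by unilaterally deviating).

Alex against (Normal, Thorough): payoffs 59, 39 → best response None.
Alex against (Normal, Deep): payoffs 49, 44 → best response None.
Alex against (Thorough, Thorough): payoffs 95, 83 → best response None.
Alex against (Thorough, Deep): payoffs 23, 73 → best response Light.
Alex against (Deep, Thorough): payoffs 41, 52 → best response Light.
Alex against (Deep, Deep): payoffs 31, 59 → best response Light.
Bailey against (None, Thorough): payoffs 36, 24, 97 → best response Deep.
Bailey against (None, Deep): payoffs 91, 81, 63 → best response Normal.
Bailey against (Light, Thorough): payoffs 14, 27, 57 → best response Deep.
Bailey against (Light, Deep): payoffs 52, 34, 95 → best response Deep.
Casey against (None, Normal): payoffs 16, 56 → best response Deep.
Casey against (None, Thorough): payoffs 46, 24 → best response Thorough.
Casey against (None, Deep): payoffs 71, 99 → best response Deep.
Casey against (Light, Normal): payoffs 68, 71 → best response Deep.
Casey against (Light, Thorough): payoffs 36, 58 → best response Deep.
Casey against (Light, Deep): payoffs 31, 36 → best response Deep.
Mutual best responses: (None, Normal, Deep); (Light, Deep, Deep).

The pure Nash equilibria are (None, Normal, Deep), (Light, Deep, Deep).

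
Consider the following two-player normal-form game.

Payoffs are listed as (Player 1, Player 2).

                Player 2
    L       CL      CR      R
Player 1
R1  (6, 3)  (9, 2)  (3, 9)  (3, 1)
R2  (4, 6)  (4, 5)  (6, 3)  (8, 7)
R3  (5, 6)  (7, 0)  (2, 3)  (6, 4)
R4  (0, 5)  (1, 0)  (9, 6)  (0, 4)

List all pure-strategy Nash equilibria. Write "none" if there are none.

(R2, R); (R4, CR)

For each player, find the best response to each opponent profile; mutual best responses are the pure NE.
Player 1 against L: payoffs 6, 4, 5, 0 → best response R1.
Player 1 against CL: payoffs 9, 4, 7, 1 → best response R1.
Player 1 against CR: payoffs 3, 6, 2, 9 → best response R4.
Player 1 against R: payoffs 3, 8, 6, 0 → best response R2.
Player 2 against R1: payoffs 3, 2, 9, 1 → best response CR.
Player 2 against R2: payoffs 6, 5, 3, 7 → best response R.
Player 2 against R3: payoffs 6, 0, 3, 4 → best response L.
Player 2 against R4: payoffs 5, 0, 6, 4 → best response CR.
Mutual best responses: (R2, R); (R4, CR).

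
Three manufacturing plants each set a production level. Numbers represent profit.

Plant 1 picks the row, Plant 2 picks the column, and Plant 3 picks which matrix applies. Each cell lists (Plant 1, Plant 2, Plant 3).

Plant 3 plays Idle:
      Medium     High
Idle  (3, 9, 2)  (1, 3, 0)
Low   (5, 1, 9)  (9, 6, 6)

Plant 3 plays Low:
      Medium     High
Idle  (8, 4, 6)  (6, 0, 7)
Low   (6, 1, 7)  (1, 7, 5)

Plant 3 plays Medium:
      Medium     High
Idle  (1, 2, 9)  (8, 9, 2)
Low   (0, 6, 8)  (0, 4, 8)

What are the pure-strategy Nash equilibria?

This game has no pure Nash equilibrium.

Plant 1 against (Medium, Idle): payoffs 3, 5 → best response Low.
Plant 1 against (Medium, Low): payoffs 8, 6 → best response Idle.
Plant 1 against (Medium, Medium): payoffs 1, 0 → best response Idle.
Plant 1 against (High, Idle): payoffs 1, 9 → best response Low.
Plant 1 against (High, Low): payoffs 6, 1 → best response Idle.
Plant 1 against (High, Medium): payoffs 8, 0 → best response Idle.
Plant 2 against (Idle, Idle): payoffs 9, 3 → best response Medium.
Plant 2 against (Idle, Low): payoffs 4, 0 → best response Medium.
Plant 2 against (Idle, Medium): payoffs 2, 9 → best response High.
Plant 2 against (Low, Idle): payoffs 1, 6 → best response High.
Plant 2 against (Low, Low): payoffs 1, 7 → best response High.
Plant 2 against (Low, Medium): payoffs 6, 4 → best response Medium.
Plant 3 against (Idle, Medium): payoffs 2, 6, 9 → best response Medium.
Plant 3 against (Idle, High): payoffs 0, 7, 2 → best response Low.
Plant 3 against (Low, Medium): payoffs 9, 7, 8 → best response Idle.
Plant 3 against (Low, High): payoffs 6, 5, 8 → best response Medium.
No profile is a mutual best response for all players.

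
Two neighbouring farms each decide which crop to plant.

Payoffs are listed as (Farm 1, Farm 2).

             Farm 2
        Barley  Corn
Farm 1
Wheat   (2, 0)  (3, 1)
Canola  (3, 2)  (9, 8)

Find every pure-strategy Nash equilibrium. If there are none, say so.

Farm 1 against Barley: payoffs 2, 3 → best response Canola.
Farm 1 against Corn: payoffs 3, 9 → best response Canola.
Farm 2 against Wheat: payoffs 0, 1 → best response Corn.
Farm 2 against Canola: payoffs 2, 8 → best response Corn.
Mutual best responses: (Canola, Corn).

The unique pure-strategy Nash equilibrium is (Canola, Corn).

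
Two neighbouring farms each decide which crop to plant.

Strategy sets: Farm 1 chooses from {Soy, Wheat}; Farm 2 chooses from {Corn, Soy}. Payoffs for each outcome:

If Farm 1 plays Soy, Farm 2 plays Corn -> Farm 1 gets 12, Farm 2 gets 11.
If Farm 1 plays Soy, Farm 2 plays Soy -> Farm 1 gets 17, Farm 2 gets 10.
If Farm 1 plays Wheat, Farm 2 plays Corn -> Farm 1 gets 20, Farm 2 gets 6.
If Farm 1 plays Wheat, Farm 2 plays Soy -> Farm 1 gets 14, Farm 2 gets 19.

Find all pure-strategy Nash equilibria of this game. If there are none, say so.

No pure-strategy Nash equilibrium.

For each player, find the best response to each opponent profile; mutual best responses are the pure NE.
Farm 1 against Corn: payoffs 12, 20 → best response Wheat.
Farm 1 against Soy: payoffs 17, 14 → best response Soy.
Farm 2 against Soy: payoffs 11, 10 → best response Corn.
Farm 2 against Wheat: payoffs 6, 19 → best response Soy.
No profile is a mutual best response for all players.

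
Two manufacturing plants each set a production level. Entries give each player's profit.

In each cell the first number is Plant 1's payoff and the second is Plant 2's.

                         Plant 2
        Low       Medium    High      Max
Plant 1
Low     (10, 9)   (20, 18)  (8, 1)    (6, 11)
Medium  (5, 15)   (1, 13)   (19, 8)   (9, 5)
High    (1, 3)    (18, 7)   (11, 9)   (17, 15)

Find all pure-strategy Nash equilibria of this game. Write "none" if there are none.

Pure-strategy Nash equilibria: (Low, Medium); (High, Max)

Plant 1 against Low: payoffs 10, 5, 1 → best response Low.
Plant 1 against Medium: payoffs 20, 1, 18 → best response Low.
Plant 1 against High: payoffs 8, 19, 11 → best response Medium.
Plant 1 against Max: payoffs 6, 9, 17 → best response High.
Plant 2 against Low: payoffs 9, 18, 1, 11 → best response Medium.
Plant 2 against Medium: payoffs 15, 13, 8, 5 → best response Low.
Plant 2 against High: payoffs 3, 7, 9, 15 → best response Max.
Mutual best responses: (Low, Medium); (High, Max).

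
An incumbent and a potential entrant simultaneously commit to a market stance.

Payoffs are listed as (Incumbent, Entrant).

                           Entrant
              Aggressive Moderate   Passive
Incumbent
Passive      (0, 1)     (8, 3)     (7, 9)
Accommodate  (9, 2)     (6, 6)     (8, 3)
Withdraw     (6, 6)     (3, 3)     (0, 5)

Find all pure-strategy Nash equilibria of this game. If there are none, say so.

none

Incumbent against Aggressive: payoffs 0, 9, 6 → best response Accommodate.
Incumbent against Moderate: payoffs 8, 6, 3 → best response Passive.
Incumbent against Passive: payoffs 7, 8, 0 → best response Accommodate.
Entrant against Passive: payoffs 1, 3, 9 → best response Passive.
Entrant against Accommodate: payoffs 2, 6, 3 → best response Moderate.
Entrant against Withdraw: payoffs 6, 3, 5 → best response Aggressive.
No profile is a mutual best response for all players.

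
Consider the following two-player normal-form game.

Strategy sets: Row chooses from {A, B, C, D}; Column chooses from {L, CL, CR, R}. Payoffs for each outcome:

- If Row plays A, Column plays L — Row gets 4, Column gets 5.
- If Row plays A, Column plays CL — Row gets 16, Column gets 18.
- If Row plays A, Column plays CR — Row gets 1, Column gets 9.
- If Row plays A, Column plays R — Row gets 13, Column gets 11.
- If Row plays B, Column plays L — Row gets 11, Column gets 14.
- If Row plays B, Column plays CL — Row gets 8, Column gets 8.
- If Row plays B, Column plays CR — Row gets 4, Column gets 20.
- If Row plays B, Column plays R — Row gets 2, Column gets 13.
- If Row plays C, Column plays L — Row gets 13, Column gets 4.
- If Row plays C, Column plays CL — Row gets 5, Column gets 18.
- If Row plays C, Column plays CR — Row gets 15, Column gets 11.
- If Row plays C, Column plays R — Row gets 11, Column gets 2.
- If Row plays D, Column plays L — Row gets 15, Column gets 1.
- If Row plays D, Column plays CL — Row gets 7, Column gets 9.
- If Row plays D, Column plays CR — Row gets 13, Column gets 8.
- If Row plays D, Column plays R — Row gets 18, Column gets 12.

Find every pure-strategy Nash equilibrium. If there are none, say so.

(A, L): Row can switch to B (4 → 11). Not NE.
(A, CL): Row gets 16, best alternative 8; Column gets 18, best alternative 11. No profitable deviation — NE.
(A, CR): Row can switch to B (1 → 4). Not NE.
(A, R): Row can switch to D (13 → 18). Not NE.
(B, L): Row can switch to C (11 → 13). Not NE.
(B, CL): Row can switch to A (8 → 16). Not NE.
(B, CR): Row can switch to C (4 → 15). Not NE.
(B, R): Row can switch to A (2 → 13). Not NE.
(C, L): Row can switch to D (13 → 15). Not NE.
(C, CL): Row can switch to A (5 → 16). Not NE.
(C, CR): Column can switch to CL (11 → 18). Not NE.
(C, R): Row can switch to A (11 → 13). Not NE.
(D, L): Column can switch to CL (1 → 9). Not NE.
(D, R): Row gets 18, best alternative 13; Column gets 12, best alternative 9. No profitable deviation — NE.
(The remaining 2 profiles each have a profitable deviation by the same check.)

(A, CL), (D, R)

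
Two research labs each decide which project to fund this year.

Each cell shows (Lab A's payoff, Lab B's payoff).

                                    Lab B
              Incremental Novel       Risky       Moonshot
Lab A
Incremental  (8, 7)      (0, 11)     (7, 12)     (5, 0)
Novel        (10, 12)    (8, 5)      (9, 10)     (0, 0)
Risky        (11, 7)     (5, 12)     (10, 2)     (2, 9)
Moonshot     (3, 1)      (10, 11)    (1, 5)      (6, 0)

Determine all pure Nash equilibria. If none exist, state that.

(Incremental, Incremental): Lab A can switch to Novel (8 → 10). Not NE.
(Incremental, Novel): Lab A can switch to Novel (0 → 8). Not NE.
(Incremental, Risky): Lab A can switch to Novel (7 → 9). Not NE.
(Incremental, Moonshot): Lab A can switch to Moonshot (5 → 6). Not NE.
(Novel, Incremental): Lab A can switch to Risky (10 → 11). Not NE.
(Novel, Novel): Lab A can switch to Moonshot (8 → 10). Not NE.
(Novel, Risky): Lab A can switch to Risky (9 → 10). Not NE.
(Novel, Moonshot): Lab A can switch to Incremental (0 → 5). Not NE.
(Moonshot, Novel): Lab A gets 10, best alternative 8; Lab B gets 11, best alternative 5. No profitable deviation — NE.
(The remaining 7 profiles each have a profitable deviation by the same check.)

(Moonshot, Novel)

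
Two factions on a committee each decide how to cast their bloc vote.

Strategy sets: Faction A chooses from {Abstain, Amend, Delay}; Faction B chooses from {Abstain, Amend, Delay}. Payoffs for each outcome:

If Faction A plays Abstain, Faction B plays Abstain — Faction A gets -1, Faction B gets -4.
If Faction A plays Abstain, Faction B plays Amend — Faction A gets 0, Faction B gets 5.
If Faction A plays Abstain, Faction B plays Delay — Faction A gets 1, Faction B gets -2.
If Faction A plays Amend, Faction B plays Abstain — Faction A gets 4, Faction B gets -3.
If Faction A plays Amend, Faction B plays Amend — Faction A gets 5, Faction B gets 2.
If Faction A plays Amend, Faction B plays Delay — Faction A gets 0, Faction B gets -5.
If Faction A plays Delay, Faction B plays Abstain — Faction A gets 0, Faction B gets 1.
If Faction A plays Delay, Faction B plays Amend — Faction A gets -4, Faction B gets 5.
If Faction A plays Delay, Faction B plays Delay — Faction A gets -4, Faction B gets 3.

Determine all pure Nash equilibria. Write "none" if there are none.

Pure NE: (Amend, Amend)

For each strategy profile, look for a profitable unilateral deviation.
(Abstain, Abstain): Faction A can switch to Amend (-1 → 4). Not NE.
(Abstain, Amend): Faction A can switch to Amend (0 → 5). Not NE.
(Abstain, Delay): Faction B can switch to Amend (-2 → 5). Not NE.
(Amend, Abstain): Faction B can switch to Amend (-3 → 2). Not NE.
(Amend, Amend): Faction A gets 5, best alternative 0; Faction B gets 2, best alternative -3. No profitable deviation — NE.
(Amend, Delay): Faction A can switch to Abstain (0 → 1). Not NE.
(Delay, Abstain): Faction A can switch to Amend (0 → 4). Not NE.
(Delay, Amend): Faction A can switch to Abstain (-4 → 0). Not NE.
(Delay, Delay): Faction A can switch to Abstain (-4 → 1). Not NE.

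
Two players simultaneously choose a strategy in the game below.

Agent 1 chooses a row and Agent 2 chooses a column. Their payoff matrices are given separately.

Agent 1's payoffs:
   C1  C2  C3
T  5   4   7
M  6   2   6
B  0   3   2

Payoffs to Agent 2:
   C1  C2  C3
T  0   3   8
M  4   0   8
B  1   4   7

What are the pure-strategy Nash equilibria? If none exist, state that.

The unique pure-strategy Nash equilibrium is (T, C3).

(T, C1): Agent 1 can switch to M (5 → 6). Not NE.
(T, C2): Agent 2 can switch to C3 (3 → 8). Not NE.
(T, C3): Agent 1 gets 7, best alternative 6; Agent 2 gets 8, best alternative 3. No profitable deviation — NE.
(M, C1): Agent 2 can switch to C3 (4 → 8). Not NE.
(M, C2): Agent 1 can switch to T (2 → 4). Not NE.
(M, C3): Agent 1 can switch to T (6 → 7). Not NE.
(B, C1): Agent 1 can switch to T (0 → 5). Not NE.
(B, C2): Agent 1 can switch to T (3 → 4). Not NE.
(B, C3): Agent 1 can switch to T (2 → 7). Not NE.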